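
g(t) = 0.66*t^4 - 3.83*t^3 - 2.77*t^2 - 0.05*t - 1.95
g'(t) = 2.64*t^3 - 11.49*t^2 - 5.54*t - 0.05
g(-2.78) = 98.49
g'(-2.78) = -130.17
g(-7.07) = 2862.44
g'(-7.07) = -1468.17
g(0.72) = -4.67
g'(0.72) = -9.01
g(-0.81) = -1.41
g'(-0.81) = -4.50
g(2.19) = -40.39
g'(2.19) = -39.56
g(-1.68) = 13.73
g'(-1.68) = -35.69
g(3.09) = -81.38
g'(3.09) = -48.99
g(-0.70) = -1.80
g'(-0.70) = -2.71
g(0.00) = -1.95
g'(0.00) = -0.05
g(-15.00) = 45714.30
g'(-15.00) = -11412.20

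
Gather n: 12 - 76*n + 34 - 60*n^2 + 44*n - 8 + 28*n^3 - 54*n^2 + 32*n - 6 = 28*n^3 - 114*n^2 + 32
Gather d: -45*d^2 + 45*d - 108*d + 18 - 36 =-45*d^2 - 63*d - 18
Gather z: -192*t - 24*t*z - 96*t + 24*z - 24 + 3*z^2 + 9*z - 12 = -288*t + 3*z^2 + z*(33 - 24*t) - 36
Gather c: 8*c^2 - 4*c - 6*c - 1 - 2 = 8*c^2 - 10*c - 3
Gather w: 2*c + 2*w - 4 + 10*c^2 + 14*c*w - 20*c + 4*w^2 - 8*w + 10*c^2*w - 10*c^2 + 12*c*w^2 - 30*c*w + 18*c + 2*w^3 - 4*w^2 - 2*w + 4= 12*c*w^2 + 2*w^3 + w*(10*c^2 - 16*c - 8)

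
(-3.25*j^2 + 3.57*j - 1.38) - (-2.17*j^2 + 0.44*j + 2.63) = -1.08*j^2 + 3.13*j - 4.01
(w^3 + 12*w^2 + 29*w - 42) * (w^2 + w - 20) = w^5 + 13*w^4 + 21*w^3 - 253*w^2 - 622*w + 840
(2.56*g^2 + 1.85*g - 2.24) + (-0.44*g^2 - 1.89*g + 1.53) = 2.12*g^2 - 0.0399999999999998*g - 0.71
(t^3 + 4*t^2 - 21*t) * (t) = t^4 + 4*t^3 - 21*t^2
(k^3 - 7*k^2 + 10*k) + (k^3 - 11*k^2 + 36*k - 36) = 2*k^3 - 18*k^2 + 46*k - 36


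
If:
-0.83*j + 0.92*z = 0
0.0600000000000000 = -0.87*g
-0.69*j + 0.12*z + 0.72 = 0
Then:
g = -0.07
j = 1.24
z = 1.12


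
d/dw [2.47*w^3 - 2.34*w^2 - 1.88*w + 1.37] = 7.41*w^2 - 4.68*w - 1.88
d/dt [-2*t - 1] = -2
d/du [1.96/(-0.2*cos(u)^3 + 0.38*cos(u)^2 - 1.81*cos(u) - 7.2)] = (-1.176*cos(u)^2 + 1.4896*cos(u) - 3.5476)*sin(u)/(0.2*cos(u)^3 - 0.38*cos(u)^2 + 1.81*cos(u) + 7.2)^2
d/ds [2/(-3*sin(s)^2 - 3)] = 8*sin(2*s)/(3*(3 - cos(2*s))^2)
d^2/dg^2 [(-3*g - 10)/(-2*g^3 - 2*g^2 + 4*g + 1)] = 4*(18*g^5 + 138*g^4 + 178*g^3 - 42*g^2 - 81*g + 84)/(8*g^9 + 24*g^8 - 24*g^7 - 100*g^6 + 24*g^5 + 132*g^4 - 10*g^3 - 42*g^2 - 12*g - 1)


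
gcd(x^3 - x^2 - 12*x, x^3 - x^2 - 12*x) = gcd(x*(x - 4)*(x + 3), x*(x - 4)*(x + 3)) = x^3 - x^2 - 12*x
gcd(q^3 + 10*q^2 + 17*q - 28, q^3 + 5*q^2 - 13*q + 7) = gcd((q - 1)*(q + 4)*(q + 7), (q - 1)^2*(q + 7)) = q^2 + 6*q - 7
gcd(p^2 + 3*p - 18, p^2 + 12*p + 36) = p + 6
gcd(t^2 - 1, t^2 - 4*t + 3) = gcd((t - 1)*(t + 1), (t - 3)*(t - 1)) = t - 1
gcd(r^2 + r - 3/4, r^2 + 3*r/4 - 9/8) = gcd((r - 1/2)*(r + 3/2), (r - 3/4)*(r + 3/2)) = r + 3/2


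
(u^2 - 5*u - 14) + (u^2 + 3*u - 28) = 2*u^2 - 2*u - 42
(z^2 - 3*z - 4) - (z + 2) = z^2 - 4*z - 6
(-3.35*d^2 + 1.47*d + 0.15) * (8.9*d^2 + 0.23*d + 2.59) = -29.815*d^4 + 12.3125*d^3 - 7.0034*d^2 + 3.8418*d + 0.3885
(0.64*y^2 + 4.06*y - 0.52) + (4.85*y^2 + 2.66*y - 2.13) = 5.49*y^2 + 6.72*y - 2.65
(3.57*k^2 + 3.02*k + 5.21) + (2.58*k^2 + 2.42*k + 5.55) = 6.15*k^2 + 5.44*k + 10.76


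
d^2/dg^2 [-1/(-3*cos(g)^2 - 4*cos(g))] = (-9*(1 - cos(2*g))^2 + 45*cos(g) - 17*cos(2*g) - 9*cos(3*g) + 51)/((3*cos(g) + 4)^3*cos(g)^3)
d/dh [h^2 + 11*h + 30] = 2*h + 11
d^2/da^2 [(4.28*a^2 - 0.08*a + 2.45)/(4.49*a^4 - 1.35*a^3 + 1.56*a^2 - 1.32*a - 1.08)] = (517.711368*a^8 - 175.013016*a^7 + 951.246556*a^6 - 145.356714*a^5 + 812.98962*a^4 - 218.237424*a^3 + 249.201144*a^2 - 52.511544*a + 27.00576)/(90.518849*a^12 - 81.648405*a^11 + 118.898343*a^10 - 139.030011*a^9 + 23.998248*a^8 - 33.269508*a^7 - 7.347348*a^6 + 35.358768*a^5 + 4.433616*a^4 + 6.319728*a^3 - 0.186624*a^2 - 4.618944*a - 1.259712)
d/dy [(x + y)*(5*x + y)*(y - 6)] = 5*x^2 + 12*x*y - 36*x + 3*y^2 - 12*y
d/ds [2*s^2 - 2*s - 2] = 4*s - 2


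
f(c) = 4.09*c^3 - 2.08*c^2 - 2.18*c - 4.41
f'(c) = 12.27*c^2 - 4.16*c - 2.18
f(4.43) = 300.69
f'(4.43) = 220.19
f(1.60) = 3.53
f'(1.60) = 22.58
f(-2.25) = -56.62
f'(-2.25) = 69.30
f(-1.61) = -23.36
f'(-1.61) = 36.32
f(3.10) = 90.69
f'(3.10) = 102.84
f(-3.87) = -264.18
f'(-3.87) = 197.69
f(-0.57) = -4.60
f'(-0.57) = 4.18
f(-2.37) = -65.37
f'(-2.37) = 76.60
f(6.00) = 791.07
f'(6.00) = 414.58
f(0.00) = -4.41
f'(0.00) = -2.18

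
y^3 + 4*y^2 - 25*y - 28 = (y - 4)*(y + 1)*(y + 7)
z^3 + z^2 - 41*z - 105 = (z - 7)*(z + 3)*(z + 5)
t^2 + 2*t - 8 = (t - 2)*(t + 4)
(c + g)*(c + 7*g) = c^2 + 8*c*g + 7*g^2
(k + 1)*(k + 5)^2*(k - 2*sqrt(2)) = k^4 - 2*sqrt(2)*k^3 + 11*k^3 - 22*sqrt(2)*k^2 + 35*k^2 - 70*sqrt(2)*k + 25*k - 50*sqrt(2)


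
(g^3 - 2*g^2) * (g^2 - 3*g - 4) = g^5 - 5*g^4 + 2*g^3 + 8*g^2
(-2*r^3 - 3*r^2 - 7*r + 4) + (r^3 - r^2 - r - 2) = -r^3 - 4*r^2 - 8*r + 2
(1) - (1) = 0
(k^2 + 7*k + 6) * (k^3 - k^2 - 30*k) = k^5 + 6*k^4 - 31*k^3 - 216*k^2 - 180*k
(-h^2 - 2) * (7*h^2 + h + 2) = -7*h^4 - h^3 - 16*h^2 - 2*h - 4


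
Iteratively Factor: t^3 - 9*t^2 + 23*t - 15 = (t - 3)*(t^2 - 6*t + 5) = (t - 3)*(t - 1)*(t - 5)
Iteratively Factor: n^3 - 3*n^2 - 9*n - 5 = (n - 5)*(n^2 + 2*n + 1) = (n - 5)*(n + 1)*(n + 1)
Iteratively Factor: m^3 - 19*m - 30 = (m + 2)*(m^2 - 2*m - 15) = (m - 5)*(m + 2)*(m + 3)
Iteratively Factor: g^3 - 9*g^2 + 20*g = (g - 4)*(g^2 - 5*g) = g*(g - 4)*(g - 5)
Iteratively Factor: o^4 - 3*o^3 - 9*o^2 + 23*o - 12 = (o - 1)*(o^3 - 2*o^2 - 11*o + 12) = (o - 1)*(o + 3)*(o^2 - 5*o + 4) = (o - 4)*(o - 1)*(o + 3)*(o - 1)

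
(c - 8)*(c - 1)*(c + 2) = c^3 - 7*c^2 - 10*c + 16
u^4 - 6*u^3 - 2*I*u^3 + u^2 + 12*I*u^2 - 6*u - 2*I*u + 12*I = (u - 6)*(u - 2*I)*(u - I)*(u + I)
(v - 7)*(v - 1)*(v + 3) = v^3 - 5*v^2 - 17*v + 21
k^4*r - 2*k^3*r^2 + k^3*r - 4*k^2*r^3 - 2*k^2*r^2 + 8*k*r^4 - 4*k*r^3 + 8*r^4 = (k - 2*r)^2*(k + 2*r)*(k*r + r)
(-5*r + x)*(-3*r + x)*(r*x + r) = 15*r^3*x + 15*r^3 - 8*r^2*x^2 - 8*r^2*x + r*x^3 + r*x^2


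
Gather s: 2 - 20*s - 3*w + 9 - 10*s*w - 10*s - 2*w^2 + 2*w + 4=s*(-10*w - 30) - 2*w^2 - w + 15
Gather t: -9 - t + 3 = -t - 6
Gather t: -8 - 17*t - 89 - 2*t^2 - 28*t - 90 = -2*t^2 - 45*t - 187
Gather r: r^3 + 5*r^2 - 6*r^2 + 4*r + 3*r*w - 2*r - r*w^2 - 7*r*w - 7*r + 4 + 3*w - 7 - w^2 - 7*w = r^3 - r^2 + r*(-w^2 - 4*w - 5) - w^2 - 4*w - 3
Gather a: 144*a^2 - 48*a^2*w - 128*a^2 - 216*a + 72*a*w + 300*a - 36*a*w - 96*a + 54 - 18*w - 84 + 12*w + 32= a^2*(16 - 48*w) + a*(36*w - 12) - 6*w + 2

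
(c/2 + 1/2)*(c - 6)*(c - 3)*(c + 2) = c^4/2 - 3*c^3 - 7*c^2/2 + 18*c + 18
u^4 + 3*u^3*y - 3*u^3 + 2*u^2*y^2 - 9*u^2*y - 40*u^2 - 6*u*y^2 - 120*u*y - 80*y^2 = (u - 8)*(u + 5)*(u + y)*(u + 2*y)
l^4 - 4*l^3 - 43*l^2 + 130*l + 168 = (l - 7)*(l - 4)*(l + 1)*(l + 6)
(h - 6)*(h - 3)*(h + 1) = h^3 - 8*h^2 + 9*h + 18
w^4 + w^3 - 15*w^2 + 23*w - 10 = (w - 2)*(w - 1)^2*(w + 5)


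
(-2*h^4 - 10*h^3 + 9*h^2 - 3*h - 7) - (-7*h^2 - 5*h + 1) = -2*h^4 - 10*h^3 + 16*h^2 + 2*h - 8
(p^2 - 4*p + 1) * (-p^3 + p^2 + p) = -p^5 + 5*p^4 - 4*p^3 - 3*p^2 + p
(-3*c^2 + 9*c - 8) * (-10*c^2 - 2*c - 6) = 30*c^4 - 84*c^3 + 80*c^2 - 38*c + 48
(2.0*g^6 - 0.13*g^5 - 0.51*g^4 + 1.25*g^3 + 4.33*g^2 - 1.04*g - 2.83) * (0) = 0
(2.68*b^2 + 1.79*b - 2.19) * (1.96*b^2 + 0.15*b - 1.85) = 5.2528*b^4 + 3.9104*b^3 - 8.9819*b^2 - 3.64*b + 4.0515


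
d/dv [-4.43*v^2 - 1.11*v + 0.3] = -8.86*v - 1.11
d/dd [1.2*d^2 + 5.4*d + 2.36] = 2.4*d + 5.4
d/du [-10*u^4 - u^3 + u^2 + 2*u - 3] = -40*u^3 - 3*u^2 + 2*u + 2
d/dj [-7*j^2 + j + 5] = 1 - 14*j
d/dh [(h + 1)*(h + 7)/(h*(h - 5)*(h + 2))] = (-h^4 - 16*h^3 - 7*h^2 + 42*h + 70)/(h^2*(h^4 - 6*h^3 - 11*h^2 + 60*h + 100))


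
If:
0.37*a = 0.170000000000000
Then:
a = 0.46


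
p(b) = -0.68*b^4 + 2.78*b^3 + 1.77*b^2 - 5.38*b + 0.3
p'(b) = -2.72*b^3 + 8.34*b^2 + 3.54*b - 5.38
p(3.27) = 21.09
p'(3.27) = 0.27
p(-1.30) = 2.24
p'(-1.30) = 10.09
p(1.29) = 0.39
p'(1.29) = 7.23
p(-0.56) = 3.31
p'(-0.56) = -4.27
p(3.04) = 20.33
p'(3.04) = 6.04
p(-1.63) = -3.07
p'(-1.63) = 22.79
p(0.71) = -1.81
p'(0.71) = 0.36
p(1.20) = -0.21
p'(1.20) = 6.18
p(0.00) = 0.30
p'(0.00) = -5.38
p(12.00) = -9106.02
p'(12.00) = -3462.10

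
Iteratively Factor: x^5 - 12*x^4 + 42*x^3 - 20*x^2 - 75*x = (x - 5)*(x^4 - 7*x^3 + 7*x^2 + 15*x) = (x - 5)*(x - 3)*(x^3 - 4*x^2 - 5*x) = (x - 5)^2*(x - 3)*(x^2 + x) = x*(x - 5)^2*(x - 3)*(x + 1)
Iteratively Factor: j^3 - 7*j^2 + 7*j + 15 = (j - 5)*(j^2 - 2*j - 3) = (j - 5)*(j + 1)*(j - 3)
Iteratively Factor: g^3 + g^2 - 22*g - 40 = (g - 5)*(g^2 + 6*g + 8) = (g - 5)*(g + 2)*(g + 4)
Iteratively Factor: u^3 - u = (u)*(u^2 - 1) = u*(u + 1)*(u - 1)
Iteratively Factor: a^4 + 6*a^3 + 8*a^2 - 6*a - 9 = (a + 3)*(a^3 + 3*a^2 - a - 3) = (a + 1)*(a + 3)*(a^2 + 2*a - 3) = (a - 1)*(a + 1)*(a + 3)*(a + 3)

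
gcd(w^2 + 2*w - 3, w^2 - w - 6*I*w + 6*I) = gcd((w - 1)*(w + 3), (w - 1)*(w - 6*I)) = w - 1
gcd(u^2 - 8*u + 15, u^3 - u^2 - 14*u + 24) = u - 3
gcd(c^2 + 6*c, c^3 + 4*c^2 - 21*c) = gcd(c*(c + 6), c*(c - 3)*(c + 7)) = c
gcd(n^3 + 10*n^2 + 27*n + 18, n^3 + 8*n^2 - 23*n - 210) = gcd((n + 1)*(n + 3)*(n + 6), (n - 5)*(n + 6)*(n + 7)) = n + 6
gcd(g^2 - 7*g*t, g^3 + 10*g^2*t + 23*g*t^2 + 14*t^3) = 1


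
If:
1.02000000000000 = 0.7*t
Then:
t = 1.46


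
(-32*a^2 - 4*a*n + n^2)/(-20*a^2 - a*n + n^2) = (8*a - n)/(5*a - n)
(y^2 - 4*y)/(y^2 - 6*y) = (y - 4)/(y - 6)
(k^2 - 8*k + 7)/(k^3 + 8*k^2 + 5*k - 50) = (k^2 - 8*k + 7)/(k^3 + 8*k^2 + 5*k - 50)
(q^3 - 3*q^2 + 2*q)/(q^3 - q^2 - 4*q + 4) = q/(q + 2)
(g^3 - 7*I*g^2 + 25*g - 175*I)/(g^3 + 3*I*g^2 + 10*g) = (g^2 - 12*I*g - 35)/(g*(g - 2*I))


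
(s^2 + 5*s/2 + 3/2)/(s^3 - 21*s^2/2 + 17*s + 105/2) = (s + 1)/(s^2 - 12*s + 35)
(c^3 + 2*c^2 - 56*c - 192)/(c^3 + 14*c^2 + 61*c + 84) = (c^2 - 2*c - 48)/(c^2 + 10*c + 21)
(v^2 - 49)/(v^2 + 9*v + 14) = (v - 7)/(v + 2)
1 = 1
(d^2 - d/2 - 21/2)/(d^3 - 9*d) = (d - 7/2)/(d*(d - 3))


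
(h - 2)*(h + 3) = h^2 + h - 6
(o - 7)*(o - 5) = o^2 - 12*o + 35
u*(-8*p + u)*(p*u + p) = -8*p^2*u^2 - 8*p^2*u + p*u^3 + p*u^2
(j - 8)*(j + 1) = j^2 - 7*j - 8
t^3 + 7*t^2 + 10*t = t*(t + 2)*(t + 5)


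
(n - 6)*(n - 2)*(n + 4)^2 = n^4 - 36*n^2 - 32*n + 192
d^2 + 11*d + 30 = (d + 5)*(d + 6)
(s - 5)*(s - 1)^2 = s^3 - 7*s^2 + 11*s - 5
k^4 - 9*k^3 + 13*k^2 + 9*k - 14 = (k - 7)*(k - 2)*(k - 1)*(k + 1)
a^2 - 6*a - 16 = (a - 8)*(a + 2)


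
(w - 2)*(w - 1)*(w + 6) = w^3 + 3*w^2 - 16*w + 12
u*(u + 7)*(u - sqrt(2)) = u^3 - sqrt(2)*u^2 + 7*u^2 - 7*sqrt(2)*u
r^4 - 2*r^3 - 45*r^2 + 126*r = r*(r - 6)*(r - 3)*(r + 7)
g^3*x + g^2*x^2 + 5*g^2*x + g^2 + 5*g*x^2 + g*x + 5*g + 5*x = (g + 5)*(g + x)*(g*x + 1)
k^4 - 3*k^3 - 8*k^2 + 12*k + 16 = (k - 4)*(k - 2)*(k + 1)*(k + 2)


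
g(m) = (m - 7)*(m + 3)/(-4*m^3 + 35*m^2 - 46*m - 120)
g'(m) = (m - 7)*(m + 3)*(12*m^2 - 70*m + 46)/(-4*m^3 + 35*m^2 - 46*m - 120)^2 + (m - 7)/(-4*m^3 + 35*m^2 - 46*m - 120) + (m + 3)/(-4*m^3 + 35*m^2 - 46*m - 120)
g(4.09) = -5.62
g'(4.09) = 61.68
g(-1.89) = -0.08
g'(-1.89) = -0.22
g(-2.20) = -0.04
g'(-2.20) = -0.09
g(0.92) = 0.18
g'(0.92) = 0.03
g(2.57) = 0.33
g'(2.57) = 0.22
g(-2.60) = -0.01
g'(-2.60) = -0.04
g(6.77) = 0.03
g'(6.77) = -0.20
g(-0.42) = 0.20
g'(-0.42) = -0.12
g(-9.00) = 0.02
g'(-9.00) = 0.00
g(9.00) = -0.04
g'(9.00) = 0.00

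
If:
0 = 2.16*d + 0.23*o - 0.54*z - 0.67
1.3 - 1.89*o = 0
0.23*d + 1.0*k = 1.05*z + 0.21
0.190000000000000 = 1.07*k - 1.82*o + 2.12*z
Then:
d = 0.34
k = 0.55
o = 0.69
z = 0.40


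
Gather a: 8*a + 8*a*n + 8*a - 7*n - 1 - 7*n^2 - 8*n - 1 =a*(8*n + 16) - 7*n^2 - 15*n - 2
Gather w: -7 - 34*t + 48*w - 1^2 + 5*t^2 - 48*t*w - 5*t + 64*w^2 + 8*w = 5*t^2 - 39*t + 64*w^2 + w*(56 - 48*t) - 8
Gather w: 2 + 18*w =18*w + 2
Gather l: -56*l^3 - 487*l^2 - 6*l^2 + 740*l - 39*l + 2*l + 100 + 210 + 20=-56*l^3 - 493*l^2 + 703*l + 330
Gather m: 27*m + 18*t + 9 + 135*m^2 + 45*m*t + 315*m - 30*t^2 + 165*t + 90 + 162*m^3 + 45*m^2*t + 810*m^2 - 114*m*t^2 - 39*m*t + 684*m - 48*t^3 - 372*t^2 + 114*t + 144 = 162*m^3 + m^2*(45*t + 945) + m*(-114*t^2 + 6*t + 1026) - 48*t^3 - 402*t^2 + 297*t + 243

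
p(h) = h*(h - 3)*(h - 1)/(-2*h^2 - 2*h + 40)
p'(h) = h*(h - 3)*(h - 1)*(4*h + 2)/(-2*h^2 - 2*h + 40)^2 + h*(h - 3)/(-2*h^2 - 2*h + 40) + h*(h - 1)/(-2*h^2 - 2*h + 40) + (h - 3)*(h - 1)/(-2*h^2 - 2*h + 40)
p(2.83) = -0.05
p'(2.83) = 0.20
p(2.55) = -0.08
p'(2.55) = 0.05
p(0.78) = 0.01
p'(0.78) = -0.04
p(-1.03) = -0.21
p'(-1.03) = 0.37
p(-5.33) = 45.64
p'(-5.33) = 121.94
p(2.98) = -0.01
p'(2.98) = 0.35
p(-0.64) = -0.09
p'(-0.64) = 0.23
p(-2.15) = -0.99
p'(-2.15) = 1.16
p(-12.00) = 10.45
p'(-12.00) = -0.23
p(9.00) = -3.09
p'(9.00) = -0.41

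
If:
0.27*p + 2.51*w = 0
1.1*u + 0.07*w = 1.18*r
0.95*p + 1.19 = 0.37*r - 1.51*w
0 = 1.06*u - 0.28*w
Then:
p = -1.49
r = 0.05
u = 0.04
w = 0.16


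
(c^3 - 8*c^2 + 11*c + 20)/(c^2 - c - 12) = (c^2 - 4*c - 5)/(c + 3)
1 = 1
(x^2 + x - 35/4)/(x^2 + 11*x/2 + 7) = (x - 5/2)/(x + 2)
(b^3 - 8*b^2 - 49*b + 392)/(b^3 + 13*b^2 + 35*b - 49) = (b^2 - 15*b + 56)/(b^2 + 6*b - 7)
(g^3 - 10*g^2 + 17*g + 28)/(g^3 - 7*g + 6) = (g^3 - 10*g^2 + 17*g + 28)/(g^3 - 7*g + 6)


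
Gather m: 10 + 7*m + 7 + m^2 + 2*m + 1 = m^2 + 9*m + 18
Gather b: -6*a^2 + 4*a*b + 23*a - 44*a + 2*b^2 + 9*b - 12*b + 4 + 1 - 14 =-6*a^2 - 21*a + 2*b^2 + b*(4*a - 3) - 9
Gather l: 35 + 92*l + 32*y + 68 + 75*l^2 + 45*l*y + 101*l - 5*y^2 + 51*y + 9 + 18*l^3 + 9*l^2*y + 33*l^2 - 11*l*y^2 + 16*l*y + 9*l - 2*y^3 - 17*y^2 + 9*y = 18*l^3 + l^2*(9*y + 108) + l*(-11*y^2 + 61*y + 202) - 2*y^3 - 22*y^2 + 92*y + 112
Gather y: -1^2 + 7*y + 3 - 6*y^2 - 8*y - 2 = -6*y^2 - y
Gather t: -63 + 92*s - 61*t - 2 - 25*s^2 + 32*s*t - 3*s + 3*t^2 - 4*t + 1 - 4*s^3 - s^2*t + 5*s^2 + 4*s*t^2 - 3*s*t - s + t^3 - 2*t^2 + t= -4*s^3 - 20*s^2 + 88*s + t^3 + t^2*(4*s + 1) + t*(-s^2 + 29*s - 64) - 64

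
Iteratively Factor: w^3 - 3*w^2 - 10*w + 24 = (w - 2)*(w^2 - w - 12) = (w - 4)*(w - 2)*(w + 3)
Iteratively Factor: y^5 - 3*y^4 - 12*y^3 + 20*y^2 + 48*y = (y)*(y^4 - 3*y^3 - 12*y^2 + 20*y + 48) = y*(y + 2)*(y^3 - 5*y^2 - 2*y + 24) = y*(y - 4)*(y + 2)*(y^2 - y - 6) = y*(y - 4)*(y - 3)*(y + 2)*(y + 2)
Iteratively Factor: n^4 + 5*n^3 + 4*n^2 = (n + 4)*(n^3 + n^2) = (n + 1)*(n + 4)*(n^2) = n*(n + 1)*(n + 4)*(n)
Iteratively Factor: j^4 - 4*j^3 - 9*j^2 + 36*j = (j)*(j^3 - 4*j^2 - 9*j + 36) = j*(j + 3)*(j^2 - 7*j + 12) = j*(j - 4)*(j + 3)*(j - 3)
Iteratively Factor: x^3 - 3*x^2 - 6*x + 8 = (x - 4)*(x^2 + x - 2) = (x - 4)*(x + 2)*(x - 1)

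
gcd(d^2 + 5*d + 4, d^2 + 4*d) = d + 4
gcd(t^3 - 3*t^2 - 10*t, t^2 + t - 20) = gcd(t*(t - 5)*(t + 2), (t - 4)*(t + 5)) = 1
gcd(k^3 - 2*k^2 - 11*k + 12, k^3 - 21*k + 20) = k^2 - 5*k + 4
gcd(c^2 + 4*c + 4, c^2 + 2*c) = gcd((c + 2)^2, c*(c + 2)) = c + 2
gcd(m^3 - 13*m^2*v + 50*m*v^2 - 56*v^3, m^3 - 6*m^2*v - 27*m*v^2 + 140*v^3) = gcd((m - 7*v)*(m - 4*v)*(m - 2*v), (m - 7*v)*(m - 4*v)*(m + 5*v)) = m^2 - 11*m*v + 28*v^2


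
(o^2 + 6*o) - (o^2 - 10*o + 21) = 16*o - 21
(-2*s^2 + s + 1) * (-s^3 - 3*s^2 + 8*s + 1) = 2*s^5 + 5*s^4 - 20*s^3 + 3*s^2 + 9*s + 1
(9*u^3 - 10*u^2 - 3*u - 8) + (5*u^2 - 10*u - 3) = 9*u^3 - 5*u^2 - 13*u - 11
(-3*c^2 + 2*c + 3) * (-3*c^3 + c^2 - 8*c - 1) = 9*c^5 - 9*c^4 + 17*c^3 - 10*c^2 - 26*c - 3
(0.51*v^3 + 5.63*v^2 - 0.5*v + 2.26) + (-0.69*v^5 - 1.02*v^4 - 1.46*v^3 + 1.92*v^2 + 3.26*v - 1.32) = -0.69*v^5 - 1.02*v^4 - 0.95*v^3 + 7.55*v^2 + 2.76*v + 0.94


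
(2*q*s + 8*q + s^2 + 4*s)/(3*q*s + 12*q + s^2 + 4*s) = (2*q + s)/(3*q + s)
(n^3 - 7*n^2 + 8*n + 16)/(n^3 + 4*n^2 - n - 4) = (n^2 - 8*n + 16)/(n^2 + 3*n - 4)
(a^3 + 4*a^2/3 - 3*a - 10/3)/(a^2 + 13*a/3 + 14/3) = (3*a^2 - 2*a - 5)/(3*a + 7)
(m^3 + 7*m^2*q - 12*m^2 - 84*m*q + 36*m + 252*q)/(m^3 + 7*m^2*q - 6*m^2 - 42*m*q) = (m - 6)/m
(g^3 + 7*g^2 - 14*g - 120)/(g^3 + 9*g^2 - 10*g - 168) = (g + 5)/(g + 7)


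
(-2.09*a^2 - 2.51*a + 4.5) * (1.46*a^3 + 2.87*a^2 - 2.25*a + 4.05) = -3.0514*a^5 - 9.6629*a^4 + 4.0688*a^3 + 10.098*a^2 - 20.2905*a + 18.225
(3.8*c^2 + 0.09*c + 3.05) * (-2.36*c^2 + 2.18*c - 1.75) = -8.968*c^4 + 8.0716*c^3 - 13.6518*c^2 + 6.4915*c - 5.3375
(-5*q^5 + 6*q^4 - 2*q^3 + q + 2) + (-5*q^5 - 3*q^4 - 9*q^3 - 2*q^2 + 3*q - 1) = -10*q^5 + 3*q^4 - 11*q^3 - 2*q^2 + 4*q + 1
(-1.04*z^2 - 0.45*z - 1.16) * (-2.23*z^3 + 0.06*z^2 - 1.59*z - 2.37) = 2.3192*z^5 + 0.9411*z^4 + 4.2134*z^3 + 3.1107*z^2 + 2.9109*z + 2.7492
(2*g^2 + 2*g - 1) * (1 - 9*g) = -18*g^3 - 16*g^2 + 11*g - 1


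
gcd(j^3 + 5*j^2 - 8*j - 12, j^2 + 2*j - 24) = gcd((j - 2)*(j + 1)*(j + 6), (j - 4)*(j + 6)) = j + 6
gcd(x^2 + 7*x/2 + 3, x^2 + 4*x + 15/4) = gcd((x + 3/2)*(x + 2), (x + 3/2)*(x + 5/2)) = x + 3/2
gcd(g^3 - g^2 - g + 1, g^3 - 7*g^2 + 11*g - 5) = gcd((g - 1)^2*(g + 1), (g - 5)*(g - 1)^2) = g^2 - 2*g + 1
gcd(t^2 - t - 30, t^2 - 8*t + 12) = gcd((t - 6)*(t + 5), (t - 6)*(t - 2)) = t - 6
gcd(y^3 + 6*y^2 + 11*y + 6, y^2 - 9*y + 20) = 1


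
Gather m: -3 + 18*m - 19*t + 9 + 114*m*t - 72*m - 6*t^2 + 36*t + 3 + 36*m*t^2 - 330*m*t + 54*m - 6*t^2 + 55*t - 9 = m*(36*t^2 - 216*t) - 12*t^2 + 72*t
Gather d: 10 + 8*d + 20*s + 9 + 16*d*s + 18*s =d*(16*s + 8) + 38*s + 19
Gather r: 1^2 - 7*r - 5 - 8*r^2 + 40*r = -8*r^2 + 33*r - 4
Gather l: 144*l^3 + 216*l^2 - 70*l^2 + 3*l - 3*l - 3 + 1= 144*l^3 + 146*l^2 - 2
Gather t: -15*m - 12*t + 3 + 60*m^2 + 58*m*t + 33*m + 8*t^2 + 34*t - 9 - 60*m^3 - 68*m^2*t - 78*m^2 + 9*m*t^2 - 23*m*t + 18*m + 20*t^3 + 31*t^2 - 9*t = -60*m^3 - 18*m^2 + 36*m + 20*t^3 + t^2*(9*m + 39) + t*(-68*m^2 + 35*m + 13) - 6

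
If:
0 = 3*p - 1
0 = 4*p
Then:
No Solution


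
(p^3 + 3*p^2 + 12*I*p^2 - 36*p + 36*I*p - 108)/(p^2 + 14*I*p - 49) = (p^3 + p^2*(3 + 12*I) + 36*p*(-1 + I) - 108)/(p^2 + 14*I*p - 49)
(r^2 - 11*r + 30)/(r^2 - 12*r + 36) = (r - 5)/(r - 6)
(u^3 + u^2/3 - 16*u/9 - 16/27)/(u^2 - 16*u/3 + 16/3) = (9*u^2 + 15*u + 4)/(9*(u - 4))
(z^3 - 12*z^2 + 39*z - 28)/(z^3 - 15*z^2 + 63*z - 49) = (z - 4)/(z - 7)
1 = 1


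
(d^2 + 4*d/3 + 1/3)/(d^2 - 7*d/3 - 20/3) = (3*d^2 + 4*d + 1)/(3*d^2 - 7*d - 20)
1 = 1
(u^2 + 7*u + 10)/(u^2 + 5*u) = (u + 2)/u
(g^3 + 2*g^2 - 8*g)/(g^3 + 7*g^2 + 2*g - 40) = g/(g + 5)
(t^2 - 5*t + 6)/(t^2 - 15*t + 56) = (t^2 - 5*t + 6)/(t^2 - 15*t + 56)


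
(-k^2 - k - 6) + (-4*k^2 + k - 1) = -5*k^2 - 7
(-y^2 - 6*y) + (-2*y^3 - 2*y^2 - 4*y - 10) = -2*y^3 - 3*y^2 - 10*y - 10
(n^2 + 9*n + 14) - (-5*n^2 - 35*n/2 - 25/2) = 6*n^2 + 53*n/2 + 53/2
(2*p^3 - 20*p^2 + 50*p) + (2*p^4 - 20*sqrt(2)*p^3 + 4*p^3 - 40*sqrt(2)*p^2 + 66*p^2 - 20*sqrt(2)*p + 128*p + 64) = 2*p^4 - 20*sqrt(2)*p^3 + 6*p^3 - 40*sqrt(2)*p^2 + 46*p^2 - 20*sqrt(2)*p + 178*p + 64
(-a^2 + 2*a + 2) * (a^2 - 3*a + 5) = -a^4 + 5*a^3 - 9*a^2 + 4*a + 10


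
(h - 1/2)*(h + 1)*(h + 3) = h^3 + 7*h^2/2 + h - 3/2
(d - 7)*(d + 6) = d^2 - d - 42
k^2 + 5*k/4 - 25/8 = (k - 5/4)*(k + 5/2)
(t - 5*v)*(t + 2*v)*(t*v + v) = t^3*v - 3*t^2*v^2 + t^2*v - 10*t*v^3 - 3*t*v^2 - 10*v^3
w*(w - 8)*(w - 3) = w^3 - 11*w^2 + 24*w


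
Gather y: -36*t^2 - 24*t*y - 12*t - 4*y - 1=-36*t^2 - 12*t + y*(-24*t - 4) - 1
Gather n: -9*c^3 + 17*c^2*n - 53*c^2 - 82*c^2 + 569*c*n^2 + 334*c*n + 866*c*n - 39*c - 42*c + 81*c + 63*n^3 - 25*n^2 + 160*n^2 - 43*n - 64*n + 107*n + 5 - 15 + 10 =-9*c^3 - 135*c^2 + 63*n^3 + n^2*(569*c + 135) + n*(17*c^2 + 1200*c)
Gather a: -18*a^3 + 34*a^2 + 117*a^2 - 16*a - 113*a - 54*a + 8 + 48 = -18*a^3 + 151*a^2 - 183*a + 56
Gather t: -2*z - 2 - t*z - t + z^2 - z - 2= t*(-z - 1) + z^2 - 3*z - 4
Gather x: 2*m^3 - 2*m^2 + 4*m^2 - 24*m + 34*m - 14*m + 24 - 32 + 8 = 2*m^3 + 2*m^2 - 4*m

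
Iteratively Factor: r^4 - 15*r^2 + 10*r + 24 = (r - 3)*(r^3 + 3*r^2 - 6*r - 8) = (r - 3)*(r + 1)*(r^2 + 2*r - 8) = (r - 3)*(r - 2)*(r + 1)*(r + 4)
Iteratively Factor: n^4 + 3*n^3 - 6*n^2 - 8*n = (n)*(n^3 + 3*n^2 - 6*n - 8) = n*(n + 1)*(n^2 + 2*n - 8) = n*(n + 1)*(n + 4)*(n - 2)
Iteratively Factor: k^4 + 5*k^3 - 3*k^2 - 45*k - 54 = (k + 2)*(k^3 + 3*k^2 - 9*k - 27) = (k + 2)*(k + 3)*(k^2 - 9) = (k + 2)*(k + 3)^2*(k - 3)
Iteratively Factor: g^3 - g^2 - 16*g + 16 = (g - 1)*(g^2 - 16) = (g - 4)*(g - 1)*(g + 4)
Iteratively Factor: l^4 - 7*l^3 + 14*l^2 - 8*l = (l - 2)*(l^3 - 5*l^2 + 4*l) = l*(l - 2)*(l^2 - 5*l + 4) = l*(l - 2)*(l - 1)*(l - 4)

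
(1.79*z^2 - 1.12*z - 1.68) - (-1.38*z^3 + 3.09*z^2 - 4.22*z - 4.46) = 1.38*z^3 - 1.3*z^2 + 3.1*z + 2.78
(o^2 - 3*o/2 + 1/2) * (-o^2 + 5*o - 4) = -o^4 + 13*o^3/2 - 12*o^2 + 17*o/2 - 2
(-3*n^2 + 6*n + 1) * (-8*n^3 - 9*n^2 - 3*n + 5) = 24*n^5 - 21*n^4 - 53*n^3 - 42*n^2 + 27*n + 5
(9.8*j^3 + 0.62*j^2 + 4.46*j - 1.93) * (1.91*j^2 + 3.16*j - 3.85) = 18.718*j^5 + 32.1522*j^4 - 27.2522*j^3 + 8.0203*j^2 - 23.2698*j + 7.4305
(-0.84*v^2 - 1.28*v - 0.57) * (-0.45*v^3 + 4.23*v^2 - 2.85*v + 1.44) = 0.378*v^5 - 2.9772*v^4 - 2.7639*v^3 + 0.0272999999999999*v^2 - 0.2187*v - 0.8208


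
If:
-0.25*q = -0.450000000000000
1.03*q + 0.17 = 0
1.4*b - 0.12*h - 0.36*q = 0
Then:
No Solution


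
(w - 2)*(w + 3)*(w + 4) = w^3 + 5*w^2 - 2*w - 24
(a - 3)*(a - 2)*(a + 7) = a^3 + 2*a^2 - 29*a + 42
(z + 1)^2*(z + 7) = z^3 + 9*z^2 + 15*z + 7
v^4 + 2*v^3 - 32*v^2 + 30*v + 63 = (v - 3)^2*(v + 1)*(v + 7)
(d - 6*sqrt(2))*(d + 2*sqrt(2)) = d^2 - 4*sqrt(2)*d - 24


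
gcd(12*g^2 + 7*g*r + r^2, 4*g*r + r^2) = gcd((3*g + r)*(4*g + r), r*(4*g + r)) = 4*g + r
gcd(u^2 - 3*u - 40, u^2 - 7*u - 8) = u - 8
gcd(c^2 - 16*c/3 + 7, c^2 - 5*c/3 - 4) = c - 3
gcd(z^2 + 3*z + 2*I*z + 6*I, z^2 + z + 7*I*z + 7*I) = 1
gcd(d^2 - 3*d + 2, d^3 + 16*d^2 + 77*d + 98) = 1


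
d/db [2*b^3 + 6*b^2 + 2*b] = 6*b^2 + 12*b + 2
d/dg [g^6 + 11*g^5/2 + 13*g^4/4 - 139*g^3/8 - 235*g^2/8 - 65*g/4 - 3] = 6*g^5 + 55*g^4/2 + 13*g^3 - 417*g^2/8 - 235*g/4 - 65/4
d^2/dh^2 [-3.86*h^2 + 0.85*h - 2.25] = -7.72000000000000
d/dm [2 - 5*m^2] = -10*m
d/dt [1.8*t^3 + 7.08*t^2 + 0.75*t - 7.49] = 5.4*t^2 + 14.16*t + 0.75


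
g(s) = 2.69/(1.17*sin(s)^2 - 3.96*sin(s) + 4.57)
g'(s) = 2.69*(-2.34*sin(s)*cos(s) + 3.96*cos(s))/(1.17*sin(s)^2 - 3.96*sin(s) + 4.57)^2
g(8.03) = 1.49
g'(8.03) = -0.24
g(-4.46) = 1.47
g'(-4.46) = -0.34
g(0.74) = 1.11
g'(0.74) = 0.80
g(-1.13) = 0.30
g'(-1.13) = 0.08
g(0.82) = 1.17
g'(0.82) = 0.78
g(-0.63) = 0.37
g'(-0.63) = 0.22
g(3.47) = 0.45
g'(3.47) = -0.34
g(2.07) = 1.35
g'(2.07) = -0.62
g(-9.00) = 0.42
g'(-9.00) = -0.29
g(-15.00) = 0.35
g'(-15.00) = -0.19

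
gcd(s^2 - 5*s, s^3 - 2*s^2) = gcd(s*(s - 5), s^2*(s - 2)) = s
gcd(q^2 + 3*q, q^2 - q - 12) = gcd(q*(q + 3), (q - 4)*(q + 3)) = q + 3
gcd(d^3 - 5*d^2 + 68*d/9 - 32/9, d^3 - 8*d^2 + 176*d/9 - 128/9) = d^2 - 4*d + 32/9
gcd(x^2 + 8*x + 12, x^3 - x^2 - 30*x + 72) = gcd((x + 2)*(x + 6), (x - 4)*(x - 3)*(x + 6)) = x + 6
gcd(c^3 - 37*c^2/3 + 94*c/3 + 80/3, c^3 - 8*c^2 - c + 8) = c - 8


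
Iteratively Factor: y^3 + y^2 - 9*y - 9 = (y + 1)*(y^2 - 9) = (y - 3)*(y + 1)*(y + 3)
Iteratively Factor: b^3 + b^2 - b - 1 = (b - 1)*(b^2 + 2*b + 1) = (b - 1)*(b + 1)*(b + 1)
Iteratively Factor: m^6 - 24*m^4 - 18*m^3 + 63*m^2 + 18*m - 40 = (m - 5)*(m^5 + 5*m^4 + m^3 - 13*m^2 - 2*m + 8) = (m - 5)*(m - 1)*(m^4 + 6*m^3 + 7*m^2 - 6*m - 8) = (m - 5)*(m - 1)*(m + 1)*(m^3 + 5*m^2 + 2*m - 8) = (m - 5)*(m - 1)*(m + 1)*(m + 4)*(m^2 + m - 2) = (m - 5)*(m - 1)^2*(m + 1)*(m + 4)*(m + 2)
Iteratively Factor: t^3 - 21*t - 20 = (t - 5)*(t^2 + 5*t + 4) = (t - 5)*(t + 1)*(t + 4)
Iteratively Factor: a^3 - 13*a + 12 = (a + 4)*(a^2 - 4*a + 3) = (a - 3)*(a + 4)*(a - 1)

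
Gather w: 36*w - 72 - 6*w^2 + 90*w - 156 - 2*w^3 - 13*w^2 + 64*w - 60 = -2*w^3 - 19*w^2 + 190*w - 288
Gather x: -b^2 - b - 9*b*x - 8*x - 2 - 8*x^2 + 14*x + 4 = -b^2 - b - 8*x^2 + x*(6 - 9*b) + 2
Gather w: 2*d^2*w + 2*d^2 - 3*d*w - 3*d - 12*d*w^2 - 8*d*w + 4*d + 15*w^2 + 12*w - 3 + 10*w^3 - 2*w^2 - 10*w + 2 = 2*d^2 + d + 10*w^3 + w^2*(13 - 12*d) + w*(2*d^2 - 11*d + 2) - 1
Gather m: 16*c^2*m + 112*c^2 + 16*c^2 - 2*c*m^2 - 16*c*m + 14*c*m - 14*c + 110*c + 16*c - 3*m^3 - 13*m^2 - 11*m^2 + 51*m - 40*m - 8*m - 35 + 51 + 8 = 128*c^2 + 112*c - 3*m^3 + m^2*(-2*c - 24) + m*(16*c^2 - 2*c + 3) + 24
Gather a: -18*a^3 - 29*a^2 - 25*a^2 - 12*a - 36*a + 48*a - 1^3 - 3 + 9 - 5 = -18*a^3 - 54*a^2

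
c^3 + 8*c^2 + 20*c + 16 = (c + 2)^2*(c + 4)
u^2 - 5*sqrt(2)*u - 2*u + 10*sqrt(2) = (u - 2)*(u - 5*sqrt(2))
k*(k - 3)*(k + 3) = k^3 - 9*k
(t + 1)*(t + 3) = t^2 + 4*t + 3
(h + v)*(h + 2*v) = h^2 + 3*h*v + 2*v^2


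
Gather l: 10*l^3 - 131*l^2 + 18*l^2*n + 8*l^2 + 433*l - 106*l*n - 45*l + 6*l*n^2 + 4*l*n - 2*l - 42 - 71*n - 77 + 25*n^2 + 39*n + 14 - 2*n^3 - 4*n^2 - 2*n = 10*l^3 + l^2*(18*n - 123) + l*(6*n^2 - 102*n + 386) - 2*n^3 + 21*n^2 - 34*n - 105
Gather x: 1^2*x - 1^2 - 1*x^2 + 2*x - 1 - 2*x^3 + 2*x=-2*x^3 - x^2 + 5*x - 2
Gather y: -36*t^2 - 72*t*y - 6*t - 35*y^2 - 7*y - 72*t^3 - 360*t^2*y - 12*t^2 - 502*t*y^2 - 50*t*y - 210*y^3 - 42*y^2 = -72*t^3 - 48*t^2 - 6*t - 210*y^3 + y^2*(-502*t - 77) + y*(-360*t^2 - 122*t - 7)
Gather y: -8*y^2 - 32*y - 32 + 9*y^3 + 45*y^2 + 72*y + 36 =9*y^3 + 37*y^2 + 40*y + 4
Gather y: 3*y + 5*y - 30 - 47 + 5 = 8*y - 72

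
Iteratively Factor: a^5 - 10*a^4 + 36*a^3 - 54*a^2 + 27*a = (a - 3)*(a^4 - 7*a^3 + 15*a^2 - 9*a) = a*(a - 3)*(a^3 - 7*a^2 + 15*a - 9) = a*(a - 3)^2*(a^2 - 4*a + 3) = a*(a - 3)^3*(a - 1)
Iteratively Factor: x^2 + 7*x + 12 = (x + 4)*(x + 3)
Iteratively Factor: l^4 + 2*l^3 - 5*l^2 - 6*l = (l + 1)*(l^3 + l^2 - 6*l) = l*(l + 1)*(l^2 + l - 6) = l*(l + 1)*(l + 3)*(l - 2)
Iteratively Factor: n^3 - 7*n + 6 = (n - 2)*(n^2 + 2*n - 3) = (n - 2)*(n - 1)*(n + 3)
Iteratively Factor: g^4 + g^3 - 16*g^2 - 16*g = (g + 4)*(g^3 - 3*g^2 - 4*g) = g*(g + 4)*(g^2 - 3*g - 4) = g*(g - 4)*(g + 4)*(g + 1)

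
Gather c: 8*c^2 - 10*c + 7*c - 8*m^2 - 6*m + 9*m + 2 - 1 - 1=8*c^2 - 3*c - 8*m^2 + 3*m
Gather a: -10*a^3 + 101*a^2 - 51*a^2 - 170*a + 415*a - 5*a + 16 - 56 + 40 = -10*a^3 + 50*a^2 + 240*a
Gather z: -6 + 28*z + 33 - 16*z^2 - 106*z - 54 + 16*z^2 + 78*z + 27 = 0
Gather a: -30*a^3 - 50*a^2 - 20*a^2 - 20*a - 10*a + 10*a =-30*a^3 - 70*a^2 - 20*a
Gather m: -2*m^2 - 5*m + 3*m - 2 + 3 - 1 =-2*m^2 - 2*m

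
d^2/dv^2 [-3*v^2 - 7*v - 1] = -6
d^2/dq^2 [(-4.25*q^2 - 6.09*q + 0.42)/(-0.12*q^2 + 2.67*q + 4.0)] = (2.898792*q^3 + 12.203712*q^2 + 18.346608*q - 0.473876000000005)/(0.001728*q^6 - 0.115344*q^5 + 2.393604*q^4 - 11.344563*q^3 - 79.7868*q^2 - 128.16*q - 64.0)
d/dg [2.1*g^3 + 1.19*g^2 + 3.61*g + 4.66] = 6.3*g^2 + 2.38*g + 3.61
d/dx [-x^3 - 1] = -3*x^2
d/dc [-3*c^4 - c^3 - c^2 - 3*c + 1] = -12*c^3 - 3*c^2 - 2*c - 3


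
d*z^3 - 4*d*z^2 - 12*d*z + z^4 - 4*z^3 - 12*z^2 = z*(d + z)*(z - 6)*(z + 2)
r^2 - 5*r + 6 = (r - 3)*(r - 2)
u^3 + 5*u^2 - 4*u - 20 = (u - 2)*(u + 2)*(u + 5)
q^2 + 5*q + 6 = (q + 2)*(q + 3)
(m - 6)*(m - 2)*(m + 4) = m^3 - 4*m^2 - 20*m + 48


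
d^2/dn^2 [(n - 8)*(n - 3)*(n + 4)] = 6*n - 14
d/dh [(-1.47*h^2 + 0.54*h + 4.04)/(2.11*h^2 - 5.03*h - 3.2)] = (6.2547*h^2 - 7.6408*h + 18.5932)/(4.4521*h^4 - 21.2266*h^3 + 11.7969*h^2 + 32.192*h + 10.24)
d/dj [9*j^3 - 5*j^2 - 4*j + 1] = 27*j^2 - 10*j - 4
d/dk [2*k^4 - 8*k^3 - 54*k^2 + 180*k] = 8*k^3 - 24*k^2 - 108*k + 180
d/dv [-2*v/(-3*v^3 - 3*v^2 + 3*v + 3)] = 2*(-2*v^2 + v - 1)/(3*(v^5 + v^4 - 2*v^3 - 2*v^2 + v + 1))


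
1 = 1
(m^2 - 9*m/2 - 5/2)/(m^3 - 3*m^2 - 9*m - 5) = (m + 1/2)/(m^2 + 2*m + 1)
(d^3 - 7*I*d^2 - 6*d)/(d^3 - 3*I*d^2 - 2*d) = (d - 6*I)/(d - 2*I)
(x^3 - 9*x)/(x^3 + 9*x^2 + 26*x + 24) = x*(x - 3)/(x^2 + 6*x + 8)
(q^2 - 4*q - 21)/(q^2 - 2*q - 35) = (q + 3)/(q + 5)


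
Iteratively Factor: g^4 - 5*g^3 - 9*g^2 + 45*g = (g)*(g^3 - 5*g^2 - 9*g + 45) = g*(g + 3)*(g^2 - 8*g + 15) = g*(g - 5)*(g + 3)*(g - 3)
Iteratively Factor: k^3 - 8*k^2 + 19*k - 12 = (k - 3)*(k^2 - 5*k + 4) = (k - 4)*(k - 3)*(k - 1)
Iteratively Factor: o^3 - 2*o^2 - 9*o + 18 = (o - 2)*(o^2 - 9) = (o - 2)*(o + 3)*(o - 3)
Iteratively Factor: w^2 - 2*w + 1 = (w - 1)*(w - 1)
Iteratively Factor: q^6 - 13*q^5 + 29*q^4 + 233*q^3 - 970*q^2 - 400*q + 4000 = (q + 4)*(q^5 - 17*q^4 + 97*q^3 - 155*q^2 - 350*q + 1000) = (q - 5)*(q + 4)*(q^4 - 12*q^3 + 37*q^2 + 30*q - 200) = (q - 5)^2*(q + 4)*(q^3 - 7*q^2 + 2*q + 40) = (q - 5)^2*(q - 4)*(q + 4)*(q^2 - 3*q - 10) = (q - 5)^3*(q - 4)*(q + 4)*(q + 2)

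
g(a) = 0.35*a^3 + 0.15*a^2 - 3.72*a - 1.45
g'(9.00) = 84.03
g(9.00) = 232.37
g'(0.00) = -3.72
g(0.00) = -1.45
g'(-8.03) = 61.58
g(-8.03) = -143.13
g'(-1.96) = -0.27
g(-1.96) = 3.78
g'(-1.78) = -0.93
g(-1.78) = 3.67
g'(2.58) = 4.04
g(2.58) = -4.04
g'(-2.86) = 4.01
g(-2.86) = 2.23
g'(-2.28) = 1.05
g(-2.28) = 3.66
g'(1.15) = -1.99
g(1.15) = -5.00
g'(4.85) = 22.43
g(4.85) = 23.97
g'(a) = 1.05*a^2 + 0.3*a - 3.72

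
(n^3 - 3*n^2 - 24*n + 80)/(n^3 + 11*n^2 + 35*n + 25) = (n^2 - 8*n + 16)/(n^2 + 6*n + 5)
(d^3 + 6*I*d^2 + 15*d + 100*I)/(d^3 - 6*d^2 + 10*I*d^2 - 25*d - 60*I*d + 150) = (d - 4*I)/(d - 6)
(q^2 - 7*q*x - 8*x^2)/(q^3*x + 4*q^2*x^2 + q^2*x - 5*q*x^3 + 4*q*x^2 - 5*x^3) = (q^2 - 7*q*x - 8*x^2)/(x*(q^3 + 4*q^2*x + q^2 - 5*q*x^2 + 4*q*x - 5*x^2))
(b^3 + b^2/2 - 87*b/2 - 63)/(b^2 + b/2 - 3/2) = (b^2 - b - 42)/(b - 1)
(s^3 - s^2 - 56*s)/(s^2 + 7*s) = s - 8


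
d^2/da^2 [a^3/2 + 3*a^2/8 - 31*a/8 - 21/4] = 3*a + 3/4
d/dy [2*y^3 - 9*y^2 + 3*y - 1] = 6*y^2 - 18*y + 3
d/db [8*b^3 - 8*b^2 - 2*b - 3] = 24*b^2 - 16*b - 2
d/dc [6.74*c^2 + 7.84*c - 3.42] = 13.48*c + 7.84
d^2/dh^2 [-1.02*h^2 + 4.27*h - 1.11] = -2.04000000000000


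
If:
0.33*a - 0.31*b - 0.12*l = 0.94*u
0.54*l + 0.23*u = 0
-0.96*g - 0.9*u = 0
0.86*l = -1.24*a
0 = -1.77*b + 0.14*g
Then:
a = 0.00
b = 0.00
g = 0.00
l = 0.00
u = 0.00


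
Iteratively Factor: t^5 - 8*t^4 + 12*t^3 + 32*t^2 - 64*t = (t + 2)*(t^4 - 10*t^3 + 32*t^2 - 32*t) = t*(t + 2)*(t^3 - 10*t^2 + 32*t - 32) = t*(t - 4)*(t + 2)*(t^2 - 6*t + 8) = t*(t - 4)*(t - 2)*(t + 2)*(t - 4)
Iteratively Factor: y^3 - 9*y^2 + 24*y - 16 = (y - 4)*(y^2 - 5*y + 4) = (y - 4)*(y - 1)*(y - 4)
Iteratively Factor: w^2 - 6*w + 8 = (w - 2)*(w - 4)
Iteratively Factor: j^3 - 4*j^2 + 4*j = (j - 2)*(j^2 - 2*j) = j*(j - 2)*(j - 2)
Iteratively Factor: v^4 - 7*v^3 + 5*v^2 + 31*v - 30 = (v - 1)*(v^3 - 6*v^2 - v + 30) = (v - 1)*(v + 2)*(v^2 - 8*v + 15) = (v - 5)*(v - 1)*(v + 2)*(v - 3)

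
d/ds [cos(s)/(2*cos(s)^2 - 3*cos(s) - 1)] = (cos(2*s) + 2)*sin(s)/(3*cos(s) - cos(2*s))^2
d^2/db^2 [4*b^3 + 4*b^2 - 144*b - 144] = 24*b + 8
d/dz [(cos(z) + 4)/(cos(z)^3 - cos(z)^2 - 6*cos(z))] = (-13*cos(z) + 11*cos(2*z) + cos(3*z) - 37)*sin(z)/(2*(sin(z)^2 + cos(z) + 5)^2*cos(z)^2)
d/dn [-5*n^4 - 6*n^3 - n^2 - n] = -20*n^3 - 18*n^2 - 2*n - 1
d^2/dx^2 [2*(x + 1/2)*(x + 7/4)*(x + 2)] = 12*x + 17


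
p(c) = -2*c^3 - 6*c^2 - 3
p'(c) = -6*c^2 - 12*c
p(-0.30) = -3.49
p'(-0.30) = 3.06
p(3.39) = -149.87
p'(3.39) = -109.63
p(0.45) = -4.40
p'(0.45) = -6.62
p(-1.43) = -9.42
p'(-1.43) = 4.89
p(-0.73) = -5.42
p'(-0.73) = 5.56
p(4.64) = -331.97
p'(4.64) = -184.86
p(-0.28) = -3.43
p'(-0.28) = 2.89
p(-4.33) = 46.87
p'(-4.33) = -60.53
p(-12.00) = 2589.00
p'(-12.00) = -720.00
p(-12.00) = 2589.00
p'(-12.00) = -720.00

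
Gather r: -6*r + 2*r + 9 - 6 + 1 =4 - 4*r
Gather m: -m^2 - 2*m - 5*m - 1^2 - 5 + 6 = -m^2 - 7*m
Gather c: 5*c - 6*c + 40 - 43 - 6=-c - 9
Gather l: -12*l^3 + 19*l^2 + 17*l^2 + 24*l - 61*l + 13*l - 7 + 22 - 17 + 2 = -12*l^3 + 36*l^2 - 24*l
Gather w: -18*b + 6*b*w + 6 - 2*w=-18*b + w*(6*b - 2) + 6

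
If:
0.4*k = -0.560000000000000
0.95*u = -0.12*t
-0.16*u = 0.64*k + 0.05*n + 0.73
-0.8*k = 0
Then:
No Solution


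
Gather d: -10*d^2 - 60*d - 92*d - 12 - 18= -10*d^2 - 152*d - 30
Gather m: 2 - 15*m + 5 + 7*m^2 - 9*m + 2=7*m^2 - 24*m + 9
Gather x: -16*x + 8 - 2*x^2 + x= -2*x^2 - 15*x + 8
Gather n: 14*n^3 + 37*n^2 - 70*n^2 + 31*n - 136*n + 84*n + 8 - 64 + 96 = 14*n^3 - 33*n^2 - 21*n + 40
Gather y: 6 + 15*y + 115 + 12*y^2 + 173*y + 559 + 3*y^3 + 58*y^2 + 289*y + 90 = 3*y^3 + 70*y^2 + 477*y + 770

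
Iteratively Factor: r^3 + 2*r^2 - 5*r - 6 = (r - 2)*(r^2 + 4*r + 3) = (r - 2)*(r + 3)*(r + 1)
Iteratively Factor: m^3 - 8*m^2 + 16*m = (m - 4)*(m^2 - 4*m) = m*(m - 4)*(m - 4)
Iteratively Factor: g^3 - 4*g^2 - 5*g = (g - 5)*(g^2 + g) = g*(g - 5)*(g + 1)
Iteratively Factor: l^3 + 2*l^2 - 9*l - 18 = (l + 3)*(l^2 - l - 6) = (l - 3)*(l + 3)*(l + 2)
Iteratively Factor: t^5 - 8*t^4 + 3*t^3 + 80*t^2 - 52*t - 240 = (t - 3)*(t^4 - 5*t^3 - 12*t^2 + 44*t + 80) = (t - 5)*(t - 3)*(t^3 - 12*t - 16) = (t - 5)*(t - 4)*(t - 3)*(t^2 + 4*t + 4) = (t - 5)*(t - 4)*(t - 3)*(t + 2)*(t + 2)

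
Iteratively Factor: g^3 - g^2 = (g)*(g^2 - g) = g*(g - 1)*(g)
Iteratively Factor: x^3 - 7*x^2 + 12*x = (x - 4)*(x^2 - 3*x) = x*(x - 4)*(x - 3)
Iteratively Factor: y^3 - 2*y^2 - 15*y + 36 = (y + 4)*(y^2 - 6*y + 9) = (y - 3)*(y + 4)*(y - 3)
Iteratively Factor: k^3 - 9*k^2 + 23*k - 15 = (k - 3)*(k^2 - 6*k + 5) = (k - 5)*(k - 3)*(k - 1)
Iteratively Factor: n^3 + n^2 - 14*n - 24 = (n + 3)*(n^2 - 2*n - 8) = (n + 2)*(n + 3)*(n - 4)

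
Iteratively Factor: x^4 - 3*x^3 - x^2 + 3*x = (x - 3)*(x^3 - x) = (x - 3)*(x - 1)*(x^2 + x) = x*(x - 3)*(x - 1)*(x + 1)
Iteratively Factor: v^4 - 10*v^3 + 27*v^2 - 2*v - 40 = (v - 4)*(v^3 - 6*v^2 + 3*v + 10) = (v - 5)*(v - 4)*(v^2 - v - 2) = (v - 5)*(v - 4)*(v + 1)*(v - 2)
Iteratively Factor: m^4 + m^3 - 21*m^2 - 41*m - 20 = (m + 1)*(m^3 - 21*m - 20) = (m - 5)*(m + 1)*(m^2 + 5*m + 4) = (m - 5)*(m + 1)^2*(m + 4)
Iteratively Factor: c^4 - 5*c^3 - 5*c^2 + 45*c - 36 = (c - 3)*(c^3 - 2*c^2 - 11*c + 12) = (c - 3)*(c + 3)*(c^2 - 5*c + 4) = (c - 3)*(c - 1)*(c + 3)*(c - 4)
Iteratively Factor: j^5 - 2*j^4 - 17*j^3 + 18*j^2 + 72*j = (j + 2)*(j^4 - 4*j^3 - 9*j^2 + 36*j) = (j - 3)*(j + 2)*(j^3 - j^2 - 12*j) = j*(j - 3)*(j + 2)*(j^2 - j - 12) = j*(j - 3)*(j + 2)*(j + 3)*(j - 4)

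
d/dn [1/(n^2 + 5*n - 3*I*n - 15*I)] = (-2*n - 5 + 3*I)/(n^2 + 5*n - 3*I*n - 15*I)^2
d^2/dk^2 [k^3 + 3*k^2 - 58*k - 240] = 6*k + 6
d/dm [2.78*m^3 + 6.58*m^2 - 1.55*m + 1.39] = 8.34*m^2 + 13.16*m - 1.55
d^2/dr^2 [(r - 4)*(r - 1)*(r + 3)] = 6*r - 4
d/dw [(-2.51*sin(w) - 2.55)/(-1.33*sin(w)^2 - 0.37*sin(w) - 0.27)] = (-6.783*sin(w) + 1.66915*cos(2*w) - 1.93495)*cos(w)/(1.33*sin(w)^2 + 0.37*sin(w) + 0.27)^2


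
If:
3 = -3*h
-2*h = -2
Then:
No Solution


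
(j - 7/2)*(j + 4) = j^2 + j/2 - 14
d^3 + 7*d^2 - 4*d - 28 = (d - 2)*(d + 2)*(d + 7)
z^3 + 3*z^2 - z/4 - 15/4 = (z - 1)*(z + 3/2)*(z + 5/2)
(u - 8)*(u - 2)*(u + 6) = u^3 - 4*u^2 - 44*u + 96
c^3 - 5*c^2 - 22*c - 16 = (c - 8)*(c + 1)*(c + 2)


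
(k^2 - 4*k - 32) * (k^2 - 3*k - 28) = k^4 - 7*k^3 - 48*k^2 + 208*k + 896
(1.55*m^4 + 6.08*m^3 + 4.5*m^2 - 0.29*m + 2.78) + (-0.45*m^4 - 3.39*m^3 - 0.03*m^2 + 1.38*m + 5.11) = 1.1*m^4 + 2.69*m^3 + 4.47*m^2 + 1.09*m + 7.89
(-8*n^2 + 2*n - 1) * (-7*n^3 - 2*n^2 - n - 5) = 56*n^5 + 2*n^4 + 11*n^3 + 40*n^2 - 9*n + 5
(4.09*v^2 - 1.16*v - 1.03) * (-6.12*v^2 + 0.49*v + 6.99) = -25.0308*v^4 + 9.1033*v^3 + 34.3243*v^2 - 8.6131*v - 7.1997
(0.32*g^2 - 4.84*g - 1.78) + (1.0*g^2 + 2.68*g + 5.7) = 1.32*g^2 - 2.16*g + 3.92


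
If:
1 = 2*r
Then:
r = 1/2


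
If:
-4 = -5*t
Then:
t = 4/5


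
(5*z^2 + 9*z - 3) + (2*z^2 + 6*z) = 7*z^2 + 15*z - 3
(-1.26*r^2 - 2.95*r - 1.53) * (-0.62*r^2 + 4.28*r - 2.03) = 0.7812*r^4 - 3.5638*r^3 - 9.1196*r^2 - 0.559900000000001*r + 3.1059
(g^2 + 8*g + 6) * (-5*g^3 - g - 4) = -5*g^5 - 40*g^4 - 31*g^3 - 12*g^2 - 38*g - 24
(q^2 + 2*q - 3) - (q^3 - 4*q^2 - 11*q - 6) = -q^3 + 5*q^2 + 13*q + 3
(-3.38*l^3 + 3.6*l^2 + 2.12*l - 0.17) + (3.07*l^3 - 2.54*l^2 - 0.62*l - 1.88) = -0.31*l^3 + 1.06*l^2 + 1.5*l - 2.05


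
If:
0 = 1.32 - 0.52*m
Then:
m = 2.54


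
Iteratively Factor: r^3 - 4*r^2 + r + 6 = (r - 3)*(r^2 - r - 2) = (r - 3)*(r + 1)*(r - 2)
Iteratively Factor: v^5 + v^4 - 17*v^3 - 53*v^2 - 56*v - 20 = (v - 5)*(v^4 + 6*v^3 + 13*v^2 + 12*v + 4) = (v - 5)*(v + 2)*(v^3 + 4*v^2 + 5*v + 2) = (v - 5)*(v + 1)*(v + 2)*(v^2 + 3*v + 2) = (v - 5)*(v + 1)*(v + 2)^2*(v + 1)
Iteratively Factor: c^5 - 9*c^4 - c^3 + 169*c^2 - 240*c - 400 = (c - 5)*(c^4 - 4*c^3 - 21*c^2 + 64*c + 80) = (c - 5)^2*(c^3 + c^2 - 16*c - 16) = (c - 5)^2*(c - 4)*(c^2 + 5*c + 4) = (c - 5)^2*(c - 4)*(c + 1)*(c + 4)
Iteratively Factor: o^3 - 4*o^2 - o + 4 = (o - 1)*(o^2 - 3*o - 4) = (o - 1)*(o + 1)*(o - 4)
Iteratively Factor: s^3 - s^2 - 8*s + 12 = (s - 2)*(s^2 + s - 6) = (s - 2)^2*(s + 3)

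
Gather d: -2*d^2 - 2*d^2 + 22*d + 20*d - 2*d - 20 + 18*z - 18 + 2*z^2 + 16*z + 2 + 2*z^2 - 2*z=-4*d^2 + 40*d + 4*z^2 + 32*z - 36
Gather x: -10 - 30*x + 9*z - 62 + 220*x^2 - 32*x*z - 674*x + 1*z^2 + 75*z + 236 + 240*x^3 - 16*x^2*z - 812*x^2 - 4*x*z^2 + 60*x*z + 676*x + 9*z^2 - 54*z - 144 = 240*x^3 + x^2*(-16*z - 592) + x*(-4*z^2 + 28*z - 28) + 10*z^2 + 30*z + 20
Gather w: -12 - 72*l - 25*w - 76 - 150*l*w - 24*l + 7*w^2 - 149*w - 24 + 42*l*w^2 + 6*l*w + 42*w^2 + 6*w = -96*l + w^2*(42*l + 49) + w*(-144*l - 168) - 112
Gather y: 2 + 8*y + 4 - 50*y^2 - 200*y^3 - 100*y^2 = -200*y^3 - 150*y^2 + 8*y + 6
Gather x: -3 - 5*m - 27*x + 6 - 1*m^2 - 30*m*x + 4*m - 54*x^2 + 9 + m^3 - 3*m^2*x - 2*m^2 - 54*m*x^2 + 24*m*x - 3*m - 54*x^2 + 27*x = m^3 - 3*m^2 - 4*m + x^2*(-54*m - 108) + x*(-3*m^2 - 6*m) + 12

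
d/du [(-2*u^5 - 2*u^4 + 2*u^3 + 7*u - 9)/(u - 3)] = 2*(-4*u^5 + 12*u^4 + 14*u^3 - 9*u^2 - 6)/(u^2 - 6*u + 9)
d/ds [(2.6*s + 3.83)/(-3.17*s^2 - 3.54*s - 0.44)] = (8.242*s^2 + 24.2822*s + 12.4142)/(10.0489*s^4 + 22.4436*s^3 + 15.3212*s^2 + 3.1152*s + 0.1936)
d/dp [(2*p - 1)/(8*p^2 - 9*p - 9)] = (-16*p^2 + 16*p - 27)/(64*p^4 - 144*p^3 - 63*p^2 + 162*p + 81)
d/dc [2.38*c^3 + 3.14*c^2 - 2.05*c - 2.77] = 7.14*c^2 + 6.28*c - 2.05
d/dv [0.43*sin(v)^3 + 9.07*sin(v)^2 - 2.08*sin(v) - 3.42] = (1.29*sin(v)^2 + 18.14*sin(v) - 2.08)*cos(v)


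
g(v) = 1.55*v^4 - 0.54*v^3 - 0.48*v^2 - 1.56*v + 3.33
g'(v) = 6.2*v^3 - 1.62*v^2 - 0.96*v - 1.56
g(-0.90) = 5.76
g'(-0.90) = -6.53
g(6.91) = 3325.28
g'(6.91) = 1960.08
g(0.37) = 2.69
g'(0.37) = -1.82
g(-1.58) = 16.39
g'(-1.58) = -28.54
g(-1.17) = 8.27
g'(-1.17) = -12.58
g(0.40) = 2.63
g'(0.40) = -1.81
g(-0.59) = 4.38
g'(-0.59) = -2.83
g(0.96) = 2.23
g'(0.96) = 1.51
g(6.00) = 1868.85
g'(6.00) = 1273.56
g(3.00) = 105.30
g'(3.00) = 148.38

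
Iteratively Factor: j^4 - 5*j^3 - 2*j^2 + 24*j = (j)*(j^3 - 5*j^2 - 2*j + 24) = j*(j - 4)*(j^2 - j - 6) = j*(j - 4)*(j + 2)*(j - 3)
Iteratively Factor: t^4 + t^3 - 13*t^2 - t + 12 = (t + 1)*(t^3 - 13*t + 12) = (t - 3)*(t + 1)*(t^2 + 3*t - 4) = (t - 3)*(t + 1)*(t + 4)*(t - 1)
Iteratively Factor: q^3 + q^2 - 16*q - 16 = (q + 1)*(q^2 - 16) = (q - 4)*(q + 1)*(q + 4)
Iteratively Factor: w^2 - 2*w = (w - 2)*(w)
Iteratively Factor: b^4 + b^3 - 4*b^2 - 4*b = (b + 2)*(b^3 - b^2 - 2*b) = b*(b + 2)*(b^2 - b - 2) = b*(b - 2)*(b + 2)*(b + 1)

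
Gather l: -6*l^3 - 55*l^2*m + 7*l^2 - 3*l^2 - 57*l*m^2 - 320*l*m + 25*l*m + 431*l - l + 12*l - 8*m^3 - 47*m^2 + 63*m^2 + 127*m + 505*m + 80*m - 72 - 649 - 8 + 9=-6*l^3 + l^2*(4 - 55*m) + l*(-57*m^2 - 295*m + 442) - 8*m^3 + 16*m^2 + 712*m - 720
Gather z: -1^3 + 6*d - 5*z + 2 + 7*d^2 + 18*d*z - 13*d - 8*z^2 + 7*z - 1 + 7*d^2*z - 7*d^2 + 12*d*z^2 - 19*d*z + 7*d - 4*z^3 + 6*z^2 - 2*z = -4*z^3 + z^2*(12*d - 2) + z*(7*d^2 - d)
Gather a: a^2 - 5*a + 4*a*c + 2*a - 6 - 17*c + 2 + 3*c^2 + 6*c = a^2 + a*(4*c - 3) + 3*c^2 - 11*c - 4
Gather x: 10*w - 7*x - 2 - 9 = 10*w - 7*x - 11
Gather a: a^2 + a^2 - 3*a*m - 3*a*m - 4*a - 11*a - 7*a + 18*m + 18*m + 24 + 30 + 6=2*a^2 + a*(-6*m - 22) + 36*m + 60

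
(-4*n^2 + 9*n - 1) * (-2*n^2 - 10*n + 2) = 8*n^4 + 22*n^3 - 96*n^2 + 28*n - 2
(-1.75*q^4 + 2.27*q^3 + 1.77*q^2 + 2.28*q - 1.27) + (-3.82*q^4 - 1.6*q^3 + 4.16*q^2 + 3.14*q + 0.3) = -5.57*q^4 + 0.67*q^3 + 5.93*q^2 + 5.42*q - 0.97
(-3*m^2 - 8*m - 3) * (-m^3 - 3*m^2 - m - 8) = 3*m^5 + 17*m^4 + 30*m^3 + 41*m^2 + 67*m + 24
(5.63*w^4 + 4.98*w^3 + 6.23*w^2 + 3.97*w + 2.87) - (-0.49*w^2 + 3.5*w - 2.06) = 5.63*w^4 + 4.98*w^3 + 6.72*w^2 + 0.47*w + 4.93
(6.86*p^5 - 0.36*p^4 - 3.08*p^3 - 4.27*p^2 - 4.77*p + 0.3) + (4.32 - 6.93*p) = 6.86*p^5 - 0.36*p^4 - 3.08*p^3 - 4.27*p^2 - 11.7*p + 4.62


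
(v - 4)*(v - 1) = v^2 - 5*v + 4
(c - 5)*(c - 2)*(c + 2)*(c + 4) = c^4 - c^3 - 24*c^2 + 4*c + 80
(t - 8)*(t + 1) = t^2 - 7*t - 8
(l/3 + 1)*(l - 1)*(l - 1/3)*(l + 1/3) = l^4/3 + 2*l^3/3 - 28*l^2/27 - 2*l/27 + 1/9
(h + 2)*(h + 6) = h^2 + 8*h + 12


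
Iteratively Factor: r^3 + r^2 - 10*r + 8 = (r + 4)*(r^2 - 3*r + 2) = (r - 2)*(r + 4)*(r - 1)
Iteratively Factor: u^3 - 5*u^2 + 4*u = (u - 4)*(u^2 - u) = u*(u - 4)*(u - 1)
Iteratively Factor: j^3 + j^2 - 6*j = (j - 2)*(j^2 + 3*j) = j*(j - 2)*(j + 3)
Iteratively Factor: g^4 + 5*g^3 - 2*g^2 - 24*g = (g + 3)*(g^3 + 2*g^2 - 8*g) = (g + 3)*(g + 4)*(g^2 - 2*g) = g*(g + 3)*(g + 4)*(g - 2)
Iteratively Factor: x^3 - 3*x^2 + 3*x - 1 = (x - 1)*(x^2 - 2*x + 1) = (x - 1)^2*(x - 1)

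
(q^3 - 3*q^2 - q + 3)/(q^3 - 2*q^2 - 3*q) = (q - 1)/q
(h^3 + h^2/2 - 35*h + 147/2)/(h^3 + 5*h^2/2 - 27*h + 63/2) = (2*h - 7)/(2*h - 3)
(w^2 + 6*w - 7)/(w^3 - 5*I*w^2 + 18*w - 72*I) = (w^2 + 6*w - 7)/(w^3 - 5*I*w^2 + 18*w - 72*I)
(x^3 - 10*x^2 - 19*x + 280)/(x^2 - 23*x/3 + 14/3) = 3*(x^2 - 3*x - 40)/(3*x - 2)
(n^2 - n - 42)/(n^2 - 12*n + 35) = (n + 6)/(n - 5)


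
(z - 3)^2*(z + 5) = z^3 - z^2 - 21*z + 45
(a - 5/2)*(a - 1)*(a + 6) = a^3 + 5*a^2/2 - 37*a/2 + 15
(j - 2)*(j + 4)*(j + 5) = j^3 + 7*j^2 + 2*j - 40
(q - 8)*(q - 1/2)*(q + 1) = q^3 - 15*q^2/2 - 9*q/2 + 4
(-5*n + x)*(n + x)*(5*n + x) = -25*n^3 - 25*n^2*x + n*x^2 + x^3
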